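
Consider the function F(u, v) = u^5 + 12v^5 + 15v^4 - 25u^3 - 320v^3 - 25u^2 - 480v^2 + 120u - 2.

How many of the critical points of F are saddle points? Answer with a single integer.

F separates as a function of u plus a function of v, so ∇F=0 decouples.
∂F/∂u = 5(u - 4)(u - 1)(u + 2)(u + 3) = 0 at u ∈ {-3, -2, 1, 4}; ∂F/∂v = 60v(v - 4)(v + 1)(v + 4) = 0 at v ∈ {-4, -1, 0, 4}.
The Hessian is diagonal: diag(F_uu, F_vv). Second derivatives: F_uu(-3)=-140, F_uu(-2)=90, F_uu(1)=-180, F_uu(4)=630; F_vv(-4)=-5760, F_vv(-1)=900, F_vv(0)=-960, F_vv(4)=9600.
Saddle points occur where the two diagonal entries have opposite signs: (-3, -1), (-3, 4), (-2, -4), (-2, 0), (1, -1), (1, 4), (4, -4), (4, 0). Count: 8.

8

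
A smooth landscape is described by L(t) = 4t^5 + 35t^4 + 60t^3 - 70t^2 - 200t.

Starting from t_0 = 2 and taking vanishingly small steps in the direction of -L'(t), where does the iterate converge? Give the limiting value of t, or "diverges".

1

L'(t) = 20(t - 1)(t + 1)(t + 2)(t + 5), so L'(2) = 1680.
Gradient descent moves in the -L' direction, i.e. t is decreasing.
The nearest critical point in that direction is t = 1, where L'' = 720 > 0 (a local minimum). The iterate converges there.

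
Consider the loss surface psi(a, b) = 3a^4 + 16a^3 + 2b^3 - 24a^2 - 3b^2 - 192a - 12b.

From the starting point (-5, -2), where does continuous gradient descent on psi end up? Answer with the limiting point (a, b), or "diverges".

psi is separable, so gradient descent decouples: a follows -∂psi/∂a, b follows -∂psi/∂b.
∂psi/∂a = 12(a - 2)(a + 2)(a + 4); at a=-5 this is -252, so a increases.
∂psi/∂b = 6(b - 2)(b + 1); at b=-2 this is 24, so b decreases.
The b-coordinate has no critical point in that direction and runs off to infinity.

diverges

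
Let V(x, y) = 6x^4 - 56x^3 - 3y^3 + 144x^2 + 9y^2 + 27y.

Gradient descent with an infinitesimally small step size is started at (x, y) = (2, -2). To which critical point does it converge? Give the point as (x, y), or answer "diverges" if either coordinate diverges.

V is separable, so gradient descent decouples: x follows -∂V/∂x, y follows -∂V/∂y.
∂V/∂x = 24x(x - 4)(x - 3); at x=2 this is 96, so x decreases.
∂V/∂y = -9(y - 3)(y + 1); at y=-2 this is -45, so y increases.
x converges to its nearest critical value 0 (a local min of the x-part); y converges to -1. The iterate converges to (0, -1).

(0, -1)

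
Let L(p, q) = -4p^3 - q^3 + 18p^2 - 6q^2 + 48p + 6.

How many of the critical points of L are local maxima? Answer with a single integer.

L separates as a function of p plus a function of q, so ∇L=0 decouples.
∂L/∂p = -12(p - 4)(p + 1) = 0 at p ∈ {-1, 4}; ∂L/∂q = -3q(q + 4) = 0 at q ∈ {-4, 0}.
The Hessian is diagonal: diag(L_pp, L_qq). Second derivatives: L_pp(-1)=60, L_pp(4)=-60; L_qq(-4)=12, L_qq(0)=-12.
Local maxima occur where both diagonal entries negative: (4, 0). Count: 1.

1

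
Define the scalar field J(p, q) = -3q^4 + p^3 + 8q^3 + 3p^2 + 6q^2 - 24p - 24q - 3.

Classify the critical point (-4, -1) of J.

The mixed partial ∂²J/∂p∂q is 0, so the Hessian at any point is diag(J_pp, J_qq) = diag(6(p + 1), 12(-3q^2 + 4q + 1)).
At (-4, -1): H = diag(-18, -72).
Both eigenvalues are negative, so H is negative definite: a local maximum.

local maximum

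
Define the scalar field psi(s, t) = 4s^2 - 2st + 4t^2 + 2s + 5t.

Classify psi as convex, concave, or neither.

psi is quadratic, so its Hessian is the constant matrix H = [[8, -2], [-2, 8]].
det(H) = 60, tr(H) = 16.
det(H) > 0 and tr(H) > 0, so H is positive definite everywhere: convex.

convex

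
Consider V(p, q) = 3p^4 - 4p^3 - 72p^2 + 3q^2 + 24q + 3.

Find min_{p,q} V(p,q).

V(p,q) separates as A(p) + B(q) + 3, so its minimum is min A + min B + 3.
A'(p) = 12p(p - 4)(p + 3) vanishes at p ∈ {-3, 0, 4}; B'(q) = 6q + 24 vanishes at q ∈ {-4}.
Local minima of A (where A''>0): A(-3)=-297, A(4)=-640. Local minima of B: B(-4)=-48.
So the global minimum of V is A(4) + B(-4) + 3 = -640 − 48 + 3 = -685, attained at (4, -4).

-685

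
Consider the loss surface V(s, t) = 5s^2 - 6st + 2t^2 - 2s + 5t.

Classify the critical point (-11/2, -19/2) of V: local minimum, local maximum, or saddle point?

local minimum

The Hessian of V is constant: H = [[10, -6], [-6, 4]].
det(H) = 10·4 − (-6)² = 4.
det(H) > 0 and tr(H) = 14 > 0, so H is positive definite and the point is a local minimum.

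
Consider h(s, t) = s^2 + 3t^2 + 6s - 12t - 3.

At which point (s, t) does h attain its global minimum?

(-3, 2)

h(s,t) separates as P(s) + Q(t) − 3, so its minimum is min P + min Q − 3.
P'(s) = 2s + 6 vanishes at s ∈ {-3}; Q'(t) = 6(t - 2) vanishes at t ∈ {2}.
Local minima of P (where P''>0): P(-3)=-9. Local minima of Q: Q(2)=-12.
So the global minimum of h is P(-3) + Q(2) − 3 = -9 − 12 − 3 = -24, attained at (-3, 2).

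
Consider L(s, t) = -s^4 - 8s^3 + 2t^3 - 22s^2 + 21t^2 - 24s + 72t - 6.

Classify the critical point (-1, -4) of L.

local maximum

The mixed partial ∂²L/∂s∂t is 0, so the Hessian at any point is diag(L_ss, L_tt) = diag(-4(3s^2 + 12s + 11), 6(2t + 7)).
At (-1, -4): H = diag(-8, -6).
Both eigenvalues are negative, so H is negative definite: a local maximum.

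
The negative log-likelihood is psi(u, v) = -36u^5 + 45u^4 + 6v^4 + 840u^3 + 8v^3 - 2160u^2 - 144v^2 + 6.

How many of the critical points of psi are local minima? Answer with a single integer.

4

psi separates as a function of u plus a function of v, so ∇psi=0 decouples.
∂psi/∂u = -180u(u - 3)(u - 2)(u + 4) = 0 at u ∈ {-4, 0, 2, 3}; ∂psi/∂v = 24v(v - 3)(v + 4) = 0 at v ∈ {-4, 0, 3}.
The Hessian is diagonal: diag(psi_uu, psi_vv). Second derivatives: psi_uu(-4)=30240, psi_uu(0)=-4320, psi_uu(2)=2160, psi_uu(3)=-3780; psi_vv(-4)=672, psi_vv(0)=-288, psi_vv(3)=504.
Local minima occur where both diagonal entries positive: (-4, -4), (-4, 3), (2, -4), (2, 3). Count: 4.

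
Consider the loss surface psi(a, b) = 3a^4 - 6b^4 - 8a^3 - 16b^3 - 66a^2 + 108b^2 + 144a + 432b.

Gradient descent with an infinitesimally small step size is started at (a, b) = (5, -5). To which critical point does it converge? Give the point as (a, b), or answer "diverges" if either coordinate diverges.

psi is separable, so gradient descent decouples: a follows -∂psi/∂a, b follows -∂psi/∂b.
∂psi/∂a = 12(a - 4)(a - 1)(a + 3); at a=5 this is 384, so a decreases.
∂psi/∂b = -24(b - 3)(b + 2)(b + 3); at b=-5 this is 1152, so b decreases.
The b-coordinate has no critical point in that direction and runs off to infinity.

diverges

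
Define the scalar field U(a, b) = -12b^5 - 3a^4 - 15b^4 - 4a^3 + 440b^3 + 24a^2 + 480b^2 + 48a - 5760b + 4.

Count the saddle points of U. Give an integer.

U separates as a function of a plus a function of b, so ∇U=0 decouples.
∂U/∂a = -12(a - 2)(a + 1)(a + 2) = 0 at a ∈ {-2, -1, 2}; ∂U/∂b = -60(b - 4)(b - 2)(b + 3)(b + 4) = 0 at b ∈ {-4, -3, 2, 4}.
The Hessian is diagonal: diag(U_aa, U_bb). Second derivatives: U_aa(-2)=-48, U_aa(-1)=36, U_aa(2)=-144; U_bb(-4)=2880, U_bb(-3)=-2100, U_bb(2)=3600, U_bb(4)=-6720.
Saddle points occur where the two diagonal entries have opposite signs: (-2, -4), (-2, 2), (-1, -3), (-1, 4), (2, -4), (2, 2). Count: 6.

6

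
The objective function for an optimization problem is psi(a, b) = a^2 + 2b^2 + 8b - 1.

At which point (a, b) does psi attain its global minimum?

(0, -2)

psi(a,b) separates as P(a) + Q(b) − 1, so its minimum is min P + min Q − 1.
P'(a) = 2a vanishes at a ∈ {0}; Q'(b) = 4b + 8 vanishes at b ∈ {-2}.
Local minima of P (where P''>0): P(0)=0. Local minima of Q: Q(-2)=-8.
So the global minimum of psi is P(0) + Q(-2) − 1 = 0 − 8 − 1 = -9, attained at (0, -2).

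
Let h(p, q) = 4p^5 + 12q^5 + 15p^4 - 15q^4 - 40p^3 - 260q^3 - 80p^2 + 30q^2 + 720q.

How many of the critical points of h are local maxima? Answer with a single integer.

h separates as a function of p plus a function of q, so ∇h=0 decouples.
∂h/∂p = 20p(p - 2)(p + 1)(p + 4) = 0 at p ∈ {-4, -1, 0, 2}; ∂h/∂q = 60(q - 4)(q - 1)(q + 1)(q + 3) = 0 at q ∈ {-3, -1, 1, 4}.
The Hessian is diagonal: diag(h_pp, h_qq). Second derivatives: h_pp(-4)=-1440, h_pp(-1)=180, h_pp(0)=-160, h_pp(2)=720; h_qq(-3)=-3360, h_qq(-1)=1200, h_qq(1)=-1440, h_qq(4)=6300.
Local maxima occur where both diagonal entries negative: (-4, -3), (-4, 1), (0, -3), (0, 1). Count: 4.

4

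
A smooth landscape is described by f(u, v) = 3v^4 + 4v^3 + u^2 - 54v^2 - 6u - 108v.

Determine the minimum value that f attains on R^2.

-468

f(u,v) separates as P(u) + Q(v), so its minimum is min P + min Q.
P'(u) = 2u - 6 vanishes at u ∈ {3}; Q'(v) = 12(v - 3)(v + 1)(v + 3) vanishes at v ∈ {-3, -1, 3}.
Local minima of P (where P''>0): P(3)=-9. Local minima of Q: Q(-3)=-27, Q(3)=-459.
So the global minimum of f is P(3) + Q(3) = -9 − 459 = -468, attained at (3, 3).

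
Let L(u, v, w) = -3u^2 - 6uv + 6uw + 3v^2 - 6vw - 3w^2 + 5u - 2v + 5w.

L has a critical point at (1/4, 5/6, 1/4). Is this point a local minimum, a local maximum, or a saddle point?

saddle point

The Hessian is constant: H = [[-6, -6, 6], [-6, 6, -6], [6, -6, -6]].
Leading principal minors: Δ₁ = -6, Δ₂ = -72, Δ₃ = 864.
The minors fit neither the all-positive nor the alternating-sign pattern, so H is indefinite: a saddle point.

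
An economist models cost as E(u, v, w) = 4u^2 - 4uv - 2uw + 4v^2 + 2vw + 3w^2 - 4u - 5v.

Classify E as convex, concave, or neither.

convex

E is quadratic, so its Hessian is the constant matrix H = [[8, -4, -2], [-4, 8, 2], [-2, 2, 6]].
Leading principal minors: 8, 48, 256.
All positive ⇒ H ≻ 0 ⇒ convex.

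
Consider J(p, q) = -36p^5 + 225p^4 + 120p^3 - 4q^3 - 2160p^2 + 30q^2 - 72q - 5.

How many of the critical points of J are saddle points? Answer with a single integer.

J separates as a function of p plus a function of q, so ∇J=0 decouples.
∂J/∂p = -180p(p - 4)(p - 3)(p + 2) = 0 at p ∈ {-2, 0, 3, 4}; ∂J/∂q = -12(q - 3)(q - 2) = 0 at q ∈ {2, 3}.
The Hessian is diagonal: diag(J_pp, J_qq). Second derivatives: J_pp(-2)=10800, J_pp(0)=-4320, J_pp(3)=2700, J_pp(4)=-4320; J_qq(2)=12, J_qq(3)=-12.
Saddle points occur where the two diagonal entries have opposite signs: (-2, 3), (0, 2), (3, 3), (4, 2). Count: 4.

4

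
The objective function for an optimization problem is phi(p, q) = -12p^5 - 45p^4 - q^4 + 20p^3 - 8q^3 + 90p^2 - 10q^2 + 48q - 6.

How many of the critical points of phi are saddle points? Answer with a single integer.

6

phi separates as a function of p plus a function of q, so ∇phi=0 decouples.
∂phi/∂p = -60p(p - 1)(p + 1)(p + 3) = 0 at p ∈ {-3, -1, 0, 1}; ∂phi/∂q = -4(q - 1)(q + 3)(q + 4) = 0 at q ∈ {-4, -3, 1}.
The Hessian is diagonal: diag(phi_pp, phi_qq). Second derivatives: phi_pp(-3)=1440, phi_pp(-1)=-240, phi_pp(0)=180, phi_pp(1)=-480; phi_qq(-4)=-20, phi_qq(-3)=16, phi_qq(1)=-80.
Saddle points occur where the two diagonal entries have opposite signs: (-3, -4), (-3, 1), (-1, -3), (0, -4), (0, 1), (1, -3). Count: 6.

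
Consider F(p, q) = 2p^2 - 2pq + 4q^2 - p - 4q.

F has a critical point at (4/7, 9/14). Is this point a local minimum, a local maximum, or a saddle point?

The Hessian of F is constant: H = [[4, -2], [-2, 8]].
det(H) = 4·8 − (-2)² = 28.
det(H) > 0 and tr(H) = 12 > 0, so H is positive definite and the point is a local minimum.

local minimum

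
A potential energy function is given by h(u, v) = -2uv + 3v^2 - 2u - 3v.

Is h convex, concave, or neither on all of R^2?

h is quadratic, so its Hessian is the constant matrix H = [[0, -2], [-2, 6]].
det(H) = -4, tr(H) = 6.
det(H) < 0, so H is indefinite: neither convex nor concave.

neither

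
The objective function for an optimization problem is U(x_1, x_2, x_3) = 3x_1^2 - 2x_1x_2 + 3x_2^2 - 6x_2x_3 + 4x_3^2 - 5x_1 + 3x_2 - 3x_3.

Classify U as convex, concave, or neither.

U is quadratic, so its Hessian is the constant matrix H = [[6, -2, 0], [-2, 6, -6], [0, -6, 8]].
Leading principal minors: 6, 32, 40.
All positive ⇒ H ≻ 0 ⇒ convex.

convex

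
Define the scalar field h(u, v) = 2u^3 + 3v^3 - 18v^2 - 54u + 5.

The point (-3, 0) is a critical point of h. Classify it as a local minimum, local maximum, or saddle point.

The mixed partial ∂²h/∂u∂v is 0, so the Hessian at any point is diag(h_uu, h_vv) = diag(12u, 18(v - 2)).
At (-3, 0): H = diag(-36, -36).
Both eigenvalues are negative, so H is negative definite: a local maximum.

local maximum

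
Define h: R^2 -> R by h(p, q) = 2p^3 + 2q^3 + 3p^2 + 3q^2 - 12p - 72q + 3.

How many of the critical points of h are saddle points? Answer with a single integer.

h separates as a function of p plus a function of q, so ∇h=0 decouples.
∂h/∂p = 6(p - 1)(p + 2) = 0 at p ∈ {-2, 1}; ∂h/∂q = 6(q - 3)(q + 4) = 0 at q ∈ {-4, 3}.
The Hessian is diagonal: diag(h_pp, h_qq). Second derivatives: h_pp(-2)=-18, h_pp(1)=18; h_qq(-4)=-42, h_qq(3)=42.
Saddle points occur where the two diagonal entries have opposite signs: (-2, 3), (1, -4). Count: 2.

2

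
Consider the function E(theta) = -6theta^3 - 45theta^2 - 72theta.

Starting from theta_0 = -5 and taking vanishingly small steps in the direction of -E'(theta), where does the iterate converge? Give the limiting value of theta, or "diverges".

-4

E'(theta) = -18(theta + 1)(theta + 4), so E'(-5) = -72.
Gradient descent moves in the -E' direction, i.e. theta is increasing.
The nearest critical point in that direction is theta = -4, where E'' = 54 > 0 (a local minimum). The iterate converges there.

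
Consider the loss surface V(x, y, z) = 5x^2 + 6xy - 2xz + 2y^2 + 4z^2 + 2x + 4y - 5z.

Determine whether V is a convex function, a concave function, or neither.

V is quadratic, so its Hessian is the constant matrix H = [[10, 6, -2], [6, 4, 0], [-2, 0, 8]].
Leading principal minors: 10, 4, 16.
All positive ⇒ H ≻ 0 ⇒ convex.

convex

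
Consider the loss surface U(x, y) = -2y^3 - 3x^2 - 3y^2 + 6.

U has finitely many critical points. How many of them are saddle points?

U separates as a function of x plus a function of y, so ∇U=0 decouples.
∂U/∂x = -6x = 0 at x ∈ {0}; ∂U/∂y = -6y(y + 1) = 0 at y ∈ {-1, 0}.
The Hessian is diagonal: diag(U_xx, U_yy). Second derivatives: U_xx(0)=-6; U_yy(-1)=6, U_yy(0)=-6.
Saddle points occur where the two diagonal entries have opposite signs: (0, -1). Count: 1.

1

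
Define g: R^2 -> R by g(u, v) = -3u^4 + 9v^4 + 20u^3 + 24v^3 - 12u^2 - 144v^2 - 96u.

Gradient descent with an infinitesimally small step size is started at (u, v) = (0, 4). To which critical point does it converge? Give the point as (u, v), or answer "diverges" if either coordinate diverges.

(2, 2)

g is separable, so gradient descent decouples: u follows -∂g/∂u, v follows -∂g/∂v.
∂g/∂u = -12(u - 4)(u - 2)(u + 1); at u=0 this is -96, so u increases.
∂g/∂v = 36v(v - 2)(v + 4); at v=4 this is 2304, so v decreases.
u converges to its nearest critical value 2 (a local min of the u-part); v converges to 2. The iterate converges to (2, 2).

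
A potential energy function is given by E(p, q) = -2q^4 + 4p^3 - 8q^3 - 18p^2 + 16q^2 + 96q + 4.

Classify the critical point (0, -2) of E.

The mixed partial ∂²E/∂p∂q is 0, so the Hessian at any point is diag(E_pp, E_qq) = diag(12(2p - 3), 8(-3q^2 - 6q + 4)).
At (0, -2): H = diag(-36, 32).
The eigenvalues have opposite signs, so H is indefinite: a saddle point.

saddle point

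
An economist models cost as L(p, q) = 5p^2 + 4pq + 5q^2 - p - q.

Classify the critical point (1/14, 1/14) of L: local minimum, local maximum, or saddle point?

The Hessian of L is constant: H = [[10, 4], [4, 10]].
det(H) = 10·10 − 4² = 84.
det(H) > 0 and tr(H) = 20 > 0, so H is positive definite and the point is a local minimum.

local minimum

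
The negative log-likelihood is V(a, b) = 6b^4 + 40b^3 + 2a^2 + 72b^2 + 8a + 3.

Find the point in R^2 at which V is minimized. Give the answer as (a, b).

V(a,b) separates as P(a) + Q(b) + 3, so its minimum is min P + min Q + 3.
P'(a) = 4a + 8 vanishes at a ∈ {-2}; Q'(b) = 24b(b + 2)(b + 3) vanishes at b ∈ {-3, -2, 0}.
Local minima of P (where P''>0): P(-2)=-8. Local minima of Q: Q(-3)=54, Q(0)=0.
So the global minimum of V is P(-2) + Q(0) + 3 = -8 + 0 + 3 = -5, attained at (-2, 0).

(-2, 0)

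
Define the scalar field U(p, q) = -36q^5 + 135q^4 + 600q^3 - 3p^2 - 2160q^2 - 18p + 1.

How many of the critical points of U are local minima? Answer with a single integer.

U separates as a function of p plus a function of q, so ∇U=0 decouples.
∂U/∂p = -6(p + 3) = 0 at p ∈ {-3}; ∂U/∂q = -180q(q - 4)(q - 2)(q + 3) = 0 at q ∈ {-3, 0, 2, 4}.
The Hessian is diagonal: diag(U_pp, U_qq). Second derivatives: U_pp(-3)=-6; U_qq(-3)=18900, U_qq(0)=-4320, U_qq(2)=3600, U_qq(4)=-10080.
Local minima occur where both diagonal entries positive: none. Count: 0.

0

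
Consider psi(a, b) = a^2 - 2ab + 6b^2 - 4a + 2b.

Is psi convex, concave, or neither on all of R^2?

psi is quadratic, so its Hessian is the constant matrix H = [[2, -2], [-2, 12]].
det(H) = 20, tr(H) = 14.
det(H) > 0 and tr(H) > 0, so H is positive definite everywhere: convex.

convex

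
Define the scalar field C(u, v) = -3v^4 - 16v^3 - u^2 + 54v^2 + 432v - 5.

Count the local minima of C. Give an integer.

C separates as a function of u plus a function of v, so ∇C=0 decouples.
∂C/∂u = -2u = 0 at u ∈ {0}; ∂C/∂v = -12(v - 3)(v + 3)(v + 4) = 0 at v ∈ {-4, -3, 3}.
The Hessian is diagonal: diag(C_uu, C_vv). Second derivatives: C_uu(0)=-2; C_vv(-4)=-84, C_vv(-3)=72, C_vv(3)=-504.
Local minima occur where both diagonal entries positive: none. Count: 0.

0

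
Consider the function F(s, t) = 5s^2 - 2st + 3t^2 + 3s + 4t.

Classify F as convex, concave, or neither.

F is quadratic, so its Hessian is the constant matrix H = [[10, -2], [-2, 6]].
det(H) = 56, tr(H) = 16.
det(H) > 0 and tr(H) > 0, so H is positive definite everywhere: convex.

convex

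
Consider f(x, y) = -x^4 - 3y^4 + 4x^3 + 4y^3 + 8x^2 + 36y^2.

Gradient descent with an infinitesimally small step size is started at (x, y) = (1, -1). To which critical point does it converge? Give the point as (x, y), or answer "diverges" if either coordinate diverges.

(0, 0)

f is separable, so gradient descent decouples: x follows -∂f/∂x, y follows -∂f/∂y.
∂f/∂x = -4x(x - 4)(x + 1); at x=1 this is 24, so x decreases.
∂f/∂y = -12y(y - 3)(y + 2); at y=-1 this is -48, so y increases.
x converges to its nearest critical value 0 (a local min of the x-part); y converges to 0. The iterate converges to (0, 0).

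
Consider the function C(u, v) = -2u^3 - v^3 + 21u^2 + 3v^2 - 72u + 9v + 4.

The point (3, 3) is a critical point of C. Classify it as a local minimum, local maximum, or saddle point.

The mixed partial ∂²C/∂u∂v is 0, so the Hessian at any point is diag(C_uu, C_vv) = diag(6(-2u + 7), 6(-v + 1)).
At (3, 3): H = diag(6, -12).
The eigenvalues have opposite signs, so H is indefinite: a saddle point.

saddle point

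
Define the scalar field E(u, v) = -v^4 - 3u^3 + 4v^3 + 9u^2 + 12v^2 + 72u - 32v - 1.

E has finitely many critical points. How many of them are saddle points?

E separates as a function of u plus a function of v, so ∇E=0 decouples.
∂E/∂u = -9(u - 4)(u + 2) = 0 at u ∈ {-2, 4}; ∂E/∂v = -4(v - 4)(v - 1)(v + 2) = 0 at v ∈ {-2, 1, 4}.
The Hessian is diagonal: diag(E_uu, E_vv). Second derivatives: E_uu(-2)=54, E_uu(4)=-54; E_vv(-2)=-72, E_vv(1)=36, E_vv(4)=-72.
Saddle points occur where the two diagonal entries have opposite signs: (-2, -2), (-2, 4), (4, 1). Count: 3.

3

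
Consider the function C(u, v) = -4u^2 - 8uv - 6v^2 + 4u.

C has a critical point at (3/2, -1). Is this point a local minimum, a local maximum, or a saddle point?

local maximum

The Hessian of C is constant: H = [[-8, -8], [-8, -12]].
det(H) = (-8)·(-12) − (-8)² = 32.
det(H) > 0 and tr(H) = -20 < 0, so H is negative definite and the point is a local maximum.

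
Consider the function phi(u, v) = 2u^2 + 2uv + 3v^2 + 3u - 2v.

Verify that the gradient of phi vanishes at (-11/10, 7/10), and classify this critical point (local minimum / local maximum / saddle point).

local minimum

∇phi = (4u + 2v + 3, 2u + 6v - 2); substituting (-11/10, 7/10) gives ∇phi = (0, 0), so (-11/10, 7/10) is indeed a critical point.
The Hessian of phi is constant: H = [[4, 2], [2, 6]].
det(H) = 4·6 − 2² = 20.
det(H) > 0 and tr(H) = 10 > 0, so H is positive definite and the point is a local minimum.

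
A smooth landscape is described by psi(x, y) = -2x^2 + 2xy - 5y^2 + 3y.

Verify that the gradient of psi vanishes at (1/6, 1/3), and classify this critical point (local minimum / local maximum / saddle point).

local maximum

∇psi = (-4x + 2y, 2x - 10y + 3); substituting (1/6, 1/3) gives ∇psi = (0, 0), so (1/6, 1/3) is indeed a critical point.
The Hessian of psi is constant: H = [[-4, 2], [2, -10]].
det(H) = (-4)·(-10) − 2² = 36.
det(H) > 0 and tr(H) = -14 < 0, so H is negative definite and the point is a local maximum.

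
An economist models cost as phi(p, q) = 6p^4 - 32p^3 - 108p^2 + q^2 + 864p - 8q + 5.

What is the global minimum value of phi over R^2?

phi(p,q) separates as A(p) + B(q) + 5, so its minimum is min A + min B + 5.
A'(p) = 24(p - 4)(p - 3)(p + 3) vanishes at p ∈ {-3, 3, 4}; B'(q) = 2q - 8 vanishes at q ∈ {4}.
Local minima of A (where A''>0): A(-3)=-2214, A(4)=1216. Local minima of B: B(4)=-16.
So the global minimum of phi is A(-3) + B(4) + 5 = -2214 − 16 + 5 = -2225, attained at (-3, 4).

-2225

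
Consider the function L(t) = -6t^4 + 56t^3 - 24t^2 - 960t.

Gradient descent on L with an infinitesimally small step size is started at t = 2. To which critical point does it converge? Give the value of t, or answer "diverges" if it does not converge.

L'(t) = -24(t - 5)(t - 4)(t + 2), so L'(2) = -576.
Gradient descent moves in the -L' direction, i.e. t is increasing.
The nearest critical point in that direction is t = 4, where L'' = 144 > 0 (a local minimum). The iterate converges there.

4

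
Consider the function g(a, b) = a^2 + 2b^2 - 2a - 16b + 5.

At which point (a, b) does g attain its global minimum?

(1, 4)

g(a,b) separates as P(a) + Q(b) + 5, so its minimum is min P + min Q + 5.
P'(a) = 2a - 2 vanishes at a ∈ {1}; Q'(b) = 4b - 16 vanishes at b ∈ {4}.
Local minima of P (where P''>0): P(1)=-1. Local minima of Q: Q(4)=-32.
So the global minimum of g is P(1) + Q(4) + 5 = -1 − 32 + 5 = -28, attained at (1, 4).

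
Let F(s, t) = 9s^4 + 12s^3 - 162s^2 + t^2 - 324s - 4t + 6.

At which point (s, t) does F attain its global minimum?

F(s,t) separates as P(s) + Q(t) + 6, so its minimum is min P + min Q + 6.
P'(s) = 36(s - 3)(s + 1)(s + 3) vanishes at s ∈ {-3, -1, 3}; Q'(t) = 2(t - 2) vanishes at t ∈ {2}.
Local minima of P (where P''>0): P(-3)=-81, P(3)=-1377. Local minima of Q: Q(2)=-4.
So the global minimum of F is P(3) + Q(2) + 6 = -1377 − 4 + 6 = -1375, attained at (3, 2).

(3, 2)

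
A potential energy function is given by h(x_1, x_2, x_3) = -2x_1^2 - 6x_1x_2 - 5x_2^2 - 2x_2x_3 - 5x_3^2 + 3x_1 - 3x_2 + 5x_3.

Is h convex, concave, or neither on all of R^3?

h is quadratic, so its Hessian is the constant matrix H = [[-4, -6, 0], [-6, -10, -2], [0, -2, -10]].
Leading principal minors: -4, 4, -24.
Signs alternate −, +, − ⇒ H ≺ 0 ⇒ concave.

concave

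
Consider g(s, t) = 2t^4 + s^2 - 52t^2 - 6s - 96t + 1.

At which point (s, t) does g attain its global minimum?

g(s,t) separates as P(s) + Q(t) + 1, so its minimum is min P + min Q + 1.
P'(s) = 2s - 6 vanishes at s ∈ {3}; Q'(t) = 8(t - 4)(t + 1)(t + 3) vanishes at t ∈ {-3, -1, 4}.
Local minima of P (where P''>0): P(3)=-9. Local minima of Q: Q(-3)=-18, Q(4)=-704.
So the global minimum of g is P(3) + Q(4) + 1 = -9 − 704 + 1 = -712, attained at (3, 4).

(3, 4)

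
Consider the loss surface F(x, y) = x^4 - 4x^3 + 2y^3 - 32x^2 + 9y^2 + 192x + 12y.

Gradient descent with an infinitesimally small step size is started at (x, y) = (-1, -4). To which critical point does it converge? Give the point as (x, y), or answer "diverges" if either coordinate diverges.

diverges

F is separable, so gradient descent decouples: x follows -∂F/∂x, y follows -∂F/∂y.
∂F/∂x = 4(x - 4)(x - 3)(x + 4); at x=-1 this is 240, so x decreases.
∂F/∂y = 6(y + 1)(y + 2); at y=-4 this is 36, so y decreases.
The y-coordinate has no critical point in that direction and runs off to infinity.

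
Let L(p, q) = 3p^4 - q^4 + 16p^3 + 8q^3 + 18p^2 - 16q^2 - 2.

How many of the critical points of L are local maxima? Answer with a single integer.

L separates as a function of p plus a function of q, so ∇L=0 decouples.
∂L/∂p = 12p(p + 1)(p + 3) = 0 at p ∈ {-3, -1, 0}; ∂L/∂q = -4q(q - 4)(q - 2) = 0 at q ∈ {0, 2, 4}.
The Hessian is diagonal: diag(L_pp, L_qq). Second derivatives: L_pp(-3)=72, L_pp(-1)=-24, L_pp(0)=36; L_qq(0)=-32, L_qq(2)=16, L_qq(4)=-32.
Local maxima occur where both diagonal entries negative: (-1, 0), (-1, 4). Count: 2.

2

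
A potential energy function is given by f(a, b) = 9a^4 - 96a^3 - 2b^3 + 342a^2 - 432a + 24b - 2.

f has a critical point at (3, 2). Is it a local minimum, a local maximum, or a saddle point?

local maximum

The mixed partial ∂²f/∂a∂b is 0, so the Hessian at any point is diag(f_aa, f_bb) = diag(36(3a^2 - 16a + 19), -12b).
At (3, 2): H = diag(-72, -24).
Both eigenvalues are negative, so H is negative definite: a local maximum.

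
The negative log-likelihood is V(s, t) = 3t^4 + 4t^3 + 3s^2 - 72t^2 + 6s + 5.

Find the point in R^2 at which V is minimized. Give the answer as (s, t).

V(s,t) separates as P(s) + Q(t) + 5, so its minimum is min P + min Q + 5.
P'(s) = 6s + 6 vanishes at s ∈ {-1}; Q'(t) = 12t(t - 3)(t + 4) vanishes at t ∈ {-4, 0, 3}.
Local minima of P (where P''>0): P(-1)=-3. Local minima of Q: Q(-4)=-640, Q(3)=-297.
So the global minimum of V is P(-1) + Q(-4) + 5 = -3 − 640 + 5 = -638, attained at (-1, -4).

(-1, -4)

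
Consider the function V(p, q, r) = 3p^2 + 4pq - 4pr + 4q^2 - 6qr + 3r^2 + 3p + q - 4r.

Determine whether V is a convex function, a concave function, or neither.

convex

V is quadratic, so its Hessian is the constant matrix H = [[6, 4, -4], [4, 8, -6], [-4, -6, 6]].
Leading principal minors: 6, 32, 40.
All positive ⇒ H ≻ 0 ⇒ convex.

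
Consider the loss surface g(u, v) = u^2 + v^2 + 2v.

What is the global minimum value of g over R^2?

g(u,v) separates as P(u) + Q(v), so its minimum is min P + min Q.
P'(u) = 2u vanishes at u ∈ {0}; Q'(v) = 2v + 2 vanishes at v ∈ {-1}.
Local minima of P (where P''>0): P(0)=0. Local minima of Q: Q(-1)=-1.
So the global minimum of g is P(0) + Q(-1) = 0 − 1 = -1, attained at (0, -1).

-1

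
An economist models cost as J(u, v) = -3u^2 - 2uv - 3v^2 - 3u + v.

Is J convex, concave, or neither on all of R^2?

concave

J is quadratic, so its Hessian is the constant matrix H = [[-6, -2], [-2, -6]].
det(H) = 32, tr(H) = -12.
det(H) > 0 and tr(H) < 0, so H is negative definite everywhere: concave.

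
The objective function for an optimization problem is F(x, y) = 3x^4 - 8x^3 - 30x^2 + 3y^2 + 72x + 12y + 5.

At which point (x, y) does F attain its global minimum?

(-2, -2)

F(x,y) separates as P(x) + Q(y) + 5, so its minimum is min P + min Q + 5.
P'(x) = 12(x - 3)(x - 1)(x + 2) vanishes at x ∈ {-2, 1, 3}; Q'(y) = 6y + 12 vanishes at y ∈ {-2}.
Local minima of P (where P''>0): P(-2)=-152, P(3)=-27. Local minima of Q: Q(-2)=-12.
So the global minimum of F is P(-2) + Q(-2) + 5 = -152 − 12 + 5 = -159, attained at (-2, -2).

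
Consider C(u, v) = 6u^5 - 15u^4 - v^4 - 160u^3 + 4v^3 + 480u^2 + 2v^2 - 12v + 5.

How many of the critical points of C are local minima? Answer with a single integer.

2

C separates as a function of u plus a function of v, so ∇C=0 decouples.
∂C/∂u = 30u(u - 4)(u - 2)(u + 4) = 0 at u ∈ {-4, 0, 2, 4}; ∂C/∂v = -4(v - 3)(v - 1)(v + 1) = 0 at v ∈ {-1, 1, 3}.
The Hessian is diagonal: diag(C_uu, C_vv). Second derivatives: C_uu(-4)=-5760, C_uu(0)=960, C_uu(2)=-720, C_uu(4)=1920; C_vv(-1)=-32, C_vv(1)=16, C_vv(3)=-32.
Local minima occur where both diagonal entries positive: (0, 1), (4, 1). Count: 2.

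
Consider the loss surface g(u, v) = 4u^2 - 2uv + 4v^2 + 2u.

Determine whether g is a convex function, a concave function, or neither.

g is quadratic, so its Hessian is the constant matrix H = [[8, -2], [-2, 8]].
det(H) = 60, tr(H) = 16.
det(H) > 0 and tr(H) > 0, so H is positive definite everywhere: convex.

convex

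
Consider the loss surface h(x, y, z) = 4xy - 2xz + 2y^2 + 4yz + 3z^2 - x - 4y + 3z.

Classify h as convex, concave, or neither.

neither

h is quadratic, so its Hessian is the constant matrix H = [[0, 4, -2], [4, 4, 4], [-2, 4, 6]].
Leading principal minors: 0, -16, -176.
Neither pattern holds ⇒ H is indefinite ⇒ neither convex nor concave.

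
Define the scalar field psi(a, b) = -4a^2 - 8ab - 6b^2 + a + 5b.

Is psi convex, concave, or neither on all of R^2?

concave

psi is quadratic, so its Hessian is the constant matrix H = [[-8, -8], [-8, -12]].
det(H) = 32, tr(H) = -20.
det(H) > 0 and tr(H) < 0, so H is negative definite everywhere: concave.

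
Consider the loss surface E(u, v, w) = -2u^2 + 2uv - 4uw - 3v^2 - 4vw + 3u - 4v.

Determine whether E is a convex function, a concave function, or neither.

neither

E is quadratic, so its Hessian is the constant matrix H = [[-4, 2, -4], [2, -6, -4], [-4, -4, 0]].
Leading principal minors: -4, 20, 224.
Neither pattern holds ⇒ H is indefinite ⇒ neither convex nor concave.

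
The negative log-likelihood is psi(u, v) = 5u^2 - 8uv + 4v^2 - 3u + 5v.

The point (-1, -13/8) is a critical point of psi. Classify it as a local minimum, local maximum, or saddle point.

local minimum

The Hessian of psi is constant: H = [[10, -8], [-8, 8]].
det(H) = 10·8 − (-8)² = 16.
det(H) > 0 and tr(H) = 18 > 0, so H is positive definite and the point is a local minimum.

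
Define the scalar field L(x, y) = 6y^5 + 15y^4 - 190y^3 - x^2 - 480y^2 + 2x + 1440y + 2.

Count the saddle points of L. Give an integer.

L separates as a function of x plus a function of y, so ∇L=0 decouples.
∂L/∂x = -2(x - 1) = 0 at x ∈ {1}; ∂L/∂y = 30(y - 4)(y - 1)(y + 3)(y + 4) = 0 at y ∈ {-4, -3, 1, 4}.
The Hessian is diagonal: diag(L_xx, L_yy). Second derivatives: L_xx(1)=-2; L_yy(-4)=-1200, L_yy(-3)=840, L_yy(1)=-1800, L_yy(4)=5040.
Saddle points occur where the two diagonal entries have opposite signs: (1, -3), (1, 4). Count: 2.

2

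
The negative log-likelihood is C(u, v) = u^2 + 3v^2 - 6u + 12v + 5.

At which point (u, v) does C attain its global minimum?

(3, -2)

C(u,v) separates as P(u) + Q(v) + 5, so its minimum is min P + min Q + 5.
P'(u) = 2u - 6 vanishes at u ∈ {3}; Q'(v) = 6v + 12 vanishes at v ∈ {-2}.
Local minima of P (where P''>0): P(3)=-9. Local minima of Q: Q(-2)=-12.
So the global minimum of C is P(3) + Q(-2) + 5 = -9 − 12 + 5 = -16, attained at (3, -2).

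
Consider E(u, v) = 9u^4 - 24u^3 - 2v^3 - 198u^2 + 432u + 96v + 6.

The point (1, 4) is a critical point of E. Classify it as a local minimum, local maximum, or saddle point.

local maximum

The mixed partial ∂²E/∂u∂v is 0, so the Hessian at any point is diag(E_uu, E_vv) = diag(36(3u^2 - 4u - 11), -12v).
At (1, 4): H = diag(-432, -48).
Both eigenvalues are negative, so H is negative definite: a local maximum.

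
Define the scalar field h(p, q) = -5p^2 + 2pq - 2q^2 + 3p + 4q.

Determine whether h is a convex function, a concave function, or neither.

concave

h is quadratic, so its Hessian is the constant matrix H = [[-10, 2], [2, -4]].
det(H) = 36, tr(H) = -14.
det(H) > 0 and tr(H) < 0, so H is negative definite everywhere: concave.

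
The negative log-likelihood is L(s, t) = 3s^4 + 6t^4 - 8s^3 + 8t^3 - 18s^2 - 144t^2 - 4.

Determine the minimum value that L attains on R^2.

L(s,t) separates as P(s) + Q(t) − 4, so its minimum is min P + min Q − 4.
P'(s) = 12s(s - 3)(s + 1) vanishes at s ∈ {-1, 0, 3}; Q'(t) = 24t(t - 3)(t + 4) vanishes at t ∈ {-4, 0, 3}.
Local minima of P (where P''>0): P(-1)=-7, P(3)=-135. Local minima of Q: Q(-4)=-1280, Q(3)=-594.
So the global minimum of L is P(3) + Q(-4) − 4 = -135 − 1280 − 4 = -1419, attained at (3, -4).

-1419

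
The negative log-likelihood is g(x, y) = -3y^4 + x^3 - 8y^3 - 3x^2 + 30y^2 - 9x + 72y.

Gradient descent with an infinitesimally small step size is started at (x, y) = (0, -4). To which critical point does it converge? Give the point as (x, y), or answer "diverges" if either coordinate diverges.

g is separable, so gradient descent decouples: x follows -∂g/∂x, y follows -∂g/∂y.
∂g/∂x = 3(x - 3)(x + 1); at x=0 this is -9, so x increases.
∂g/∂y = -12(y - 2)(y + 1)(y + 3); at y=-4 this is 216, so y decreases.
The y-coordinate has no critical point in that direction and runs off to infinity.

diverges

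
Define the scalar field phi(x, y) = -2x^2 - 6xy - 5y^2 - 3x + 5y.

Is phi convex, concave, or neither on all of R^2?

phi is quadratic, so its Hessian is the constant matrix H = [[-4, -6], [-6, -10]].
det(H) = 4, tr(H) = -14.
det(H) > 0 and tr(H) < 0, so H is negative definite everywhere: concave.

concave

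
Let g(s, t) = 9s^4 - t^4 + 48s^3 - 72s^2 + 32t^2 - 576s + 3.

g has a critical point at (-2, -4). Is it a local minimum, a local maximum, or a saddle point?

The mixed partial ∂²g/∂s∂t is 0, so the Hessian at any point is diag(g_ss, g_tt) = diag(36(3s^2 + 8s - 4), 4(-3t^2 + 16)).
At (-2, -4): H = diag(-288, -128).
Both eigenvalues are negative, so H is negative definite: a local maximum.

local maximum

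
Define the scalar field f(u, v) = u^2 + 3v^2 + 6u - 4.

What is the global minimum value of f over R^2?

f(u,v) separates as P(u) + Q(v) − 4, so its minimum is min P + min Q − 4.
P'(u) = 2u + 6 vanishes at u ∈ {-3}; Q'(v) = 6v vanishes at v ∈ {0}.
Local minima of P (where P''>0): P(-3)=-9. Local minima of Q: Q(0)=0.
So the global minimum of f is P(-3) + Q(0) − 4 = -9 + 0 − 4 = -13, attained at (-3, 0).

-13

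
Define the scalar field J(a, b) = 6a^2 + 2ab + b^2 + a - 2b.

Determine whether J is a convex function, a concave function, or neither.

convex

J is quadratic, so its Hessian is the constant matrix H = [[12, 2], [2, 2]].
det(H) = 20, tr(H) = 14.
det(H) > 0 and tr(H) > 0, so H is positive definite everywhere: convex.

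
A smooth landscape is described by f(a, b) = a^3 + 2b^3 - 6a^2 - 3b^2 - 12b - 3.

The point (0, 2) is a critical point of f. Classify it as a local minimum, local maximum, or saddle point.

saddle point

The mixed partial ∂²f/∂a∂b is 0, so the Hessian at any point is diag(f_aa, f_bb) = diag(6(a - 2), 6(2b - 1)).
At (0, 2): H = diag(-12, 18).
The eigenvalues have opposite signs, so H is indefinite: a saddle point.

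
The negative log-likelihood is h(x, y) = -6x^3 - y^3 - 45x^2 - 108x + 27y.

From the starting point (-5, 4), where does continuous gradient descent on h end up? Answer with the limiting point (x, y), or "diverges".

h is separable, so gradient descent decouples: x follows -∂h/∂x, y follows -∂h/∂y.
∂h/∂x = -18(x + 2)(x + 3); at x=-5 this is -108, so x increases.
∂h/∂y = -3(y - 3)(y + 3); at y=4 this is -21, so y increases.
The y-coordinate has no critical point in that direction and runs off to infinity.

diverges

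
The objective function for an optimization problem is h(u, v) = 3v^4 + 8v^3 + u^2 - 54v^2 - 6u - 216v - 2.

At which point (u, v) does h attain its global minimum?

(3, 3)

h(u,v) separates as P(u) + Q(v) − 2, so its minimum is min P + min Q − 2.
P'(u) = 2u - 6 vanishes at u ∈ {3}; Q'(v) = 12(v - 3)(v + 2)(v + 3) vanishes at v ∈ {-3, -2, 3}.
Local minima of P (where P''>0): P(3)=-9. Local minima of Q: Q(-3)=189, Q(3)=-675.
So the global minimum of h is P(3) + Q(3) − 2 = -9 − 675 − 2 = -686, attained at (3, 3).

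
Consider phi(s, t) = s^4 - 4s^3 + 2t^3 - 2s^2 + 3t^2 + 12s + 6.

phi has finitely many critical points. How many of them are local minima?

2

phi separates as a function of s plus a function of t, so ∇phi=0 decouples.
∂phi/∂s = 4(s - 3)(s - 1)(s + 1) = 0 at s ∈ {-1, 1, 3}; ∂phi/∂t = 6t(t + 1) = 0 at t ∈ {-1, 0}.
The Hessian is diagonal: diag(phi_ss, phi_tt). Second derivatives: phi_ss(-1)=32, phi_ss(1)=-16, phi_ss(3)=32; phi_tt(-1)=-6, phi_tt(0)=6.
Local minima occur where both diagonal entries positive: (-1, 0), (3, 0). Count: 2.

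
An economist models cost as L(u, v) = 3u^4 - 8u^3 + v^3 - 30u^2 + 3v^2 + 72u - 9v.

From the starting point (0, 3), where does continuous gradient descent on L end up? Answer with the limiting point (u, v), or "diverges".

(-2, 1)

L is separable, so gradient descent decouples: u follows -∂L/∂u, v follows -∂L/∂v.
∂L/∂u = 12(u - 3)(u - 1)(u + 2); at u=0 this is 72, so u decreases.
∂L/∂v = 3(v - 1)(v + 3); at v=3 this is 36, so v decreases.
u converges to its nearest critical value -2 (a local min of the u-part); v converges to 1. The iterate converges to (-2, 1).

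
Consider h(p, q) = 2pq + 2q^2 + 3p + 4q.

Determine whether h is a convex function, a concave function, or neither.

h is quadratic, so its Hessian is the constant matrix H = [[0, 2], [2, 4]].
det(H) = -4, tr(H) = 4.
det(H) < 0, so H is indefinite: neither convex nor concave.

neither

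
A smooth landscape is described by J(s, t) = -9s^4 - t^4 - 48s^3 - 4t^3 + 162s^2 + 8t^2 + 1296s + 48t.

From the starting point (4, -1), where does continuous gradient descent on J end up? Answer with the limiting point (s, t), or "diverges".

J is separable, so gradient descent decouples: s follows -∂J/∂s, t follows -∂J/∂t.
∂J/∂s = -36(s - 3)(s + 3)(s + 4); at s=4 this is -2016, so s increases.
∂J/∂t = -4(t - 2)(t + 2)(t + 3); at t=-1 this is 24, so t decreases.
The s-coordinate has no critical point in that direction and runs off to infinity.

diverges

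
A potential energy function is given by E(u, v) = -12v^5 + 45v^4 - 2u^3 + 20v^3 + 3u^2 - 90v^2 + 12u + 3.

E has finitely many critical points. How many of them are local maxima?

E separates as a function of u plus a function of v, so ∇E=0 decouples.
∂E/∂u = -6(u - 2)(u + 1) = 0 at u ∈ {-1, 2}; ∂E/∂v = -60v(v - 3)(v - 1)(v + 1) = 0 at v ∈ {-1, 0, 1, 3}.
The Hessian is diagonal: diag(E_uu, E_vv). Second derivatives: E_uu(-1)=18, E_uu(2)=-18; E_vv(-1)=480, E_vv(0)=-180, E_vv(1)=240, E_vv(3)=-1440.
Local maxima occur where both diagonal entries negative: (2, 0), (2, 3). Count: 2.

2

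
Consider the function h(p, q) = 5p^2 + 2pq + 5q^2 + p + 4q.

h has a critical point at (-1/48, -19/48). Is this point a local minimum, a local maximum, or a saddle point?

local minimum

The Hessian of h is constant: H = [[10, 2], [2, 10]].
det(H) = 10·10 − 2² = 96.
det(H) > 0 and tr(H) = 20 > 0, so H is positive definite and the point is a local minimum.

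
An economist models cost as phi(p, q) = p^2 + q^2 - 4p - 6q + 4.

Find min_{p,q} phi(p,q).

-9

phi(p,q) separates as A(p) + B(q) + 4, so its minimum is min A + min B + 4.
A'(p) = 2p - 4 vanishes at p ∈ {2}; B'(q) = 2q - 6 vanishes at q ∈ {3}.
Local minima of A (where A''>0): A(2)=-4. Local minima of B: B(3)=-9.
So the global minimum of phi is A(2) + B(3) + 4 = -4 − 9 + 4 = -9, attained at (2, 3).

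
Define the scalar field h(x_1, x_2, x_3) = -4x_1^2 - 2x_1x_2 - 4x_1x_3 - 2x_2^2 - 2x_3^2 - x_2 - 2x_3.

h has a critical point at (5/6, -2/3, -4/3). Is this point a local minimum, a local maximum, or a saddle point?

The Hessian is constant: H = [[-8, -2, -4], [-2, -4, 0], [-4, 0, -4]].
Leading principal minors: Δ₁ = -8, Δ₂ = 28, Δ₃ = -48.
The minors alternate sign starting negative (−, +, −), so H is negative definite: a local maximum.

local maximum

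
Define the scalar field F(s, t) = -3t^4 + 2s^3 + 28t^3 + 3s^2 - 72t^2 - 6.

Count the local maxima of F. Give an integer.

F separates as a function of s plus a function of t, so ∇F=0 decouples.
∂F/∂s = 6s(s + 1) = 0 at s ∈ {-1, 0}; ∂F/∂t = -12t(t - 4)(t - 3) = 0 at t ∈ {0, 3, 4}.
The Hessian is diagonal: diag(F_ss, F_tt). Second derivatives: F_ss(-1)=-6, F_ss(0)=6; F_tt(0)=-144, F_tt(3)=36, F_tt(4)=-48.
Local maxima occur where both diagonal entries negative: (-1, 0), (-1, 4). Count: 2.

2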